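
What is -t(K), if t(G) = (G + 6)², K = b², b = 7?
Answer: -3025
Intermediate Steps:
K = 49 (K = 7² = 49)
t(G) = (6 + G)²
-t(K) = -(6 + 49)² = -1*55² = -1*3025 = -3025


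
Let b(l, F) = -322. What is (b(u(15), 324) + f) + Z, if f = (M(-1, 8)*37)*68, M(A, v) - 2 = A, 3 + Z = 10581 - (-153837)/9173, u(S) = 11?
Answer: 117311393/9173 ≈ 12789.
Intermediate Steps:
Z = 97185831/9173 (Z = -3 + (10581 - (-153837)/9173) = -3 + (10581 - 1*(-153837/9173)) = -3 + (10581 + 153837/9173) = -3 + 97213350/9173 = 97185831/9173 ≈ 10595.)
M(A, v) = 2 + A
f = 2516 (f = ((2 - 1)*37)*68 = (1*37)*68 = 37*68 = 2516)
(b(u(15), 324) + f) + Z = (-322 + 2516) + 97185831/9173 = 2194 + 97185831/9173 = 117311393/9173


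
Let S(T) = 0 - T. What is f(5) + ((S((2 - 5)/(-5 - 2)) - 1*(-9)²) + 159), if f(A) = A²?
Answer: 718/7 ≈ 102.57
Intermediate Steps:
S(T) = -T
f(5) + ((S((2 - 5)/(-5 - 2)) - 1*(-9)²) + 159) = 5² + ((-(2 - 5)/(-5 - 2) - 1*(-9)²) + 159) = 25 + ((-(-3)/(-7) - 1*81) + 159) = 25 + ((-(-3)*(-1)/7 - 81) + 159) = 25 + ((-1*3/7 - 81) + 159) = 25 + ((-3/7 - 81) + 159) = 25 + (-570/7 + 159) = 25 + 543/7 = 718/7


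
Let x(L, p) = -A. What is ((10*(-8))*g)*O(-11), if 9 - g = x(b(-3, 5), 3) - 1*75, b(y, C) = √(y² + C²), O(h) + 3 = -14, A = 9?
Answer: 126480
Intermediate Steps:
O(h) = -17 (O(h) = -3 - 14 = -17)
b(y, C) = √(C² + y²)
x(L, p) = -9 (x(L, p) = -1*9 = -9)
g = 93 (g = 9 - (-9 - 1*75) = 9 - (-9 - 75) = 9 - 1*(-84) = 9 + 84 = 93)
((10*(-8))*g)*O(-11) = ((10*(-8))*93)*(-17) = -80*93*(-17) = -7440*(-17) = 126480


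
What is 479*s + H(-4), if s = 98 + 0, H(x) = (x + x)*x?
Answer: 46974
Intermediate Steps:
H(x) = 2*x**2 (H(x) = (2*x)*x = 2*x**2)
s = 98
479*s + H(-4) = 479*98 + 2*(-4)**2 = 46942 + 2*16 = 46942 + 32 = 46974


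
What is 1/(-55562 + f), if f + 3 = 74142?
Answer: 1/18577 ≈ 5.3830e-5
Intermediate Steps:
f = 74139 (f = -3 + 74142 = 74139)
1/(-55562 + f) = 1/(-55562 + 74139) = 1/18577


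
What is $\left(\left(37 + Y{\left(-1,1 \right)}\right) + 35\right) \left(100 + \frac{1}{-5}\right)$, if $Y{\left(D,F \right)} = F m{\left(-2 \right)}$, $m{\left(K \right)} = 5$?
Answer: $\frac{38423}{5} \approx 7684.6$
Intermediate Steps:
$Y{\left(D,F \right)} = 5 F$ ($Y{\left(D,F \right)} = F 5 = 5 F$)
$\left(\left(37 + Y{\left(-1,1 \right)}\right) + 35\right) \left(100 + \frac{1}{-5}\right) = \left(\left(37 + 5 \cdot 1\right) + 35\right) \left(100 + \frac{1}{-5}\right) = \left(\left(37 + 5\right) + 35\right) \left(100 - \frac{1}{5}\right) = \left(42 + 35\right) \frac{499}{5} = 77 \cdot \frac{499}{5} = \frac{38423}{5}$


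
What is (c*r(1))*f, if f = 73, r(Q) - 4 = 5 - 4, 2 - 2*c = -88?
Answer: 16425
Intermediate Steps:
c = 45 (c = 1 - ½*(-88) = 1 + 44 = 45)
r(Q) = 5 (r(Q) = 4 + (5 - 4) = 4 + 1 = 5)
(c*r(1))*f = (45*5)*73 = 225*73 = 16425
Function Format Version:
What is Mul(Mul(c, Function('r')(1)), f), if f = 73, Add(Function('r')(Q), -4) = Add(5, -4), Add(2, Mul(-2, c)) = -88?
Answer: 16425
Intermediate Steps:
c = 45 (c = Add(1, Mul(Rational(-1, 2), -88)) = Add(1, 44) = 45)
Function('r')(Q) = 5 (Function('r')(Q) = Add(4, Add(5, -4)) = Add(4, 1) = 5)
Mul(Mul(c, Function('r')(1)), f) = Mul(Mul(45, 5), 73) = Mul(225, 73) = 16425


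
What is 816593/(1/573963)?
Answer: 468694168059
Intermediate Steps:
816593/(1/573963) = 816593*573963 = 468694168059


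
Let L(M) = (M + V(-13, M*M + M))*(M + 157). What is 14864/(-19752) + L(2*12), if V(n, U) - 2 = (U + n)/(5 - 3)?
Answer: 285558355/4938 ≈ 57829.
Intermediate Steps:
V(n, U) = 2 + U/2 + n/2 (V(n, U) = 2 + (U + n)/(5 - 3) = 2 + (U + n)/2 = 2 + (U + n)*(½) = 2 + (U/2 + n/2) = 2 + U/2 + n/2)
L(M) = (157 + M)*(-9/2 + M²/2 + 3*M/2) (L(M) = (M + (2 + (M*M + M)/2 + (½)*(-13)))*(M + 157) = (M + (2 + (M² + M)/2 - 13/2))*(157 + M) = (M + (2 + (M + M²)/2 - 13/2))*(157 + M) = (M + (2 + (M/2 + M²/2) - 13/2))*(157 + M) = (M + (-9/2 + M/2 + M²/2))*(157 + M) = (-9/2 + M²/2 + 3*M/2)*(157 + M) = (157 + M)*(-9/2 + M²/2 + 3*M/2))
14864/(-19752) + L(2*12) = 14864/(-19752) + (-1413/2 + (2*12)³/2 + 80*(2*12)² + 231*(2*12)) = 14864*(-1/19752) + (-1413/2 + (½)*24³ + 80*24² + 231*24) = -1858/2469 + (-1413/2 + (½)*13824 + 80*576 + 5544) = -1858/2469 + (-1413/2 + 6912 + 46080 + 5544) = -1858/2469 + 115659/2 = 285558355/4938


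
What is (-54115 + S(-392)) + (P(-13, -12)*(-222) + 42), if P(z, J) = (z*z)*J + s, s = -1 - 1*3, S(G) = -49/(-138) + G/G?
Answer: 54790465/138 ≈ 3.9703e+5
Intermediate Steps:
S(G) = 187/138 (S(G) = -49*(-1/138) + 1 = 49/138 + 1 = 187/138)
s = -4 (s = -1 - 3 = -4)
P(z, J) = -4 + J*z² (P(z, J) = (z*z)*J - 4 = z²*J - 4 = J*z² - 4 = -4 + J*z²)
(-54115 + S(-392)) + (P(-13, -12)*(-222) + 42) = (-54115 + 187/138) + ((-4 - 12*(-13)²)*(-222) + 42) = -7467683/138 + ((-4 - 12*169)*(-222) + 42) = -7467683/138 + ((-4 - 2028)*(-222) + 42) = -7467683/138 + (-2032*(-222) + 42) = -7467683/138 + (451104 + 42) = -7467683/138 + 451146 = 54790465/138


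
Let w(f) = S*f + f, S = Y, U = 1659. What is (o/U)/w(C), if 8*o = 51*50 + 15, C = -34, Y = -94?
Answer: 285/4662896 ≈ 6.1121e-5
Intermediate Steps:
S = -94
w(f) = -93*f (w(f) = -94*f + f = -93*f)
o = 2565/8 (o = (51*50 + 15)/8 = (2550 + 15)/8 = (⅛)*2565 = 2565/8 ≈ 320.63)
(o/U)/w(C) = ((2565/8)/1659)/((-93*(-34))) = ((2565/8)*(1/1659))/3162 = (855/4424)*(1/3162) = 285/4662896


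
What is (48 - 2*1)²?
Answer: 2116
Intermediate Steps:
(48 - 2*1)² = (48 - 2)² = 46² = 2116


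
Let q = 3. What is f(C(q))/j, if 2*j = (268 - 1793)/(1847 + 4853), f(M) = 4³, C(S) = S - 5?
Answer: -34304/61 ≈ -562.36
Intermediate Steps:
C(S) = -5 + S
f(M) = 64
j = -61/536 (j = ((268 - 1793)/(1847 + 4853))/2 = (-1525/6700)/2 = (-1525*1/6700)/2 = (½)*(-61/268) = -61/536 ≈ -0.11381)
f(C(q))/j = 64/(-61/536) = 64*(-536/61) = -34304/61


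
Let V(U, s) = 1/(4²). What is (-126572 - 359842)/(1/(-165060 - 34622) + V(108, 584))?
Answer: -777024962784/99833 ≈ -7.7832e+6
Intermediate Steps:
V(U, s) = 1/16
(-126572 - 359842)/(1/(-165060 - 34622) + V(108, 584)) = (-126572 - 359842)/(1/(-165060 - 34622) + 1/16) = -486414/(1/(-199682) + 1/16) = -486414/(-1/199682 + 1/16) = -486414/99833/1597456 = -486414*1597456/99833 = -777024962784/99833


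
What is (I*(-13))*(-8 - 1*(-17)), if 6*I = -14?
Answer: 273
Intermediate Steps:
I = -7/3 (I = (⅙)*(-14) = -7/3 ≈ -2.3333)
(I*(-13))*(-8 - 1*(-17)) = (-7/3*(-13))*(-8 - 1*(-17)) = 91*(-8 + 17)/3 = (91/3)*9 = 273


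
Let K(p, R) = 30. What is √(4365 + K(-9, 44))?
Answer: √4395 ≈ 66.295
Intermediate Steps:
√(4365 + K(-9, 44)) = √(4365 + 30) = √4395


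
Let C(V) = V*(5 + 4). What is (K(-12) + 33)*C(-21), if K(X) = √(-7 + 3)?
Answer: -6237 - 378*I ≈ -6237.0 - 378.0*I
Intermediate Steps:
K(X) = 2*I (K(X) = √(-4) = 2*I)
C(V) = 9*V (C(V) = V*9 = 9*V)
(K(-12) + 33)*C(-21) = (2*I + 33)*(9*(-21)) = (33 + 2*I)*(-189) = -6237 - 378*I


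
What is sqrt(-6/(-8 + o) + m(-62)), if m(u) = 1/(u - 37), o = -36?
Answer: 5*sqrt(22)/66 ≈ 0.35533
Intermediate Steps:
m(u) = 1/(-37 + u)
sqrt(-6/(-8 + o) + m(-62)) = sqrt(-6/(-8 - 36) + 1/(-37 - 62)) = sqrt(-6/(-44) + 1/(-99)) = sqrt(-6*(-1/44) - 1/99) = sqrt(3/22 - 1/99) = sqrt(25/198) = 5*sqrt(22)/66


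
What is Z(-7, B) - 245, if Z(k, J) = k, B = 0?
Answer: -252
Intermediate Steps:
Z(-7, B) - 245 = -7 - 245 = -252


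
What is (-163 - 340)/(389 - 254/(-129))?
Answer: -64887/50435 ≈ -1.2865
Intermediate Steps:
(-163 - 340)/(389 - 254/(-129)) = -503/(389 - 254*(-1/129)) = -503/(389 + 254/129) = -503/50435/129 = -503*129/50435 = -64887/50435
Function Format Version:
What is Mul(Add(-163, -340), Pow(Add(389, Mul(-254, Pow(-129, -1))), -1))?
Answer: Rational(-64887, 50435) ≈ -1.2865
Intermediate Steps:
Mul(Add(-163, -340), Pow(Add(389, Mul(-254, Pow(-129, -1))), -1)) = Mul(-503, Pow(Add(389, Mul(-254, Rational(-1, 129))), -1)) = Mul(-503, Pow(Add(389, Rational(254, 129)), -1)) = Mul(-503, Pow(Rational(50435, 129), -1)) = Mul(-503, Rational(129, 50435)) = Rational(-64887, 50435)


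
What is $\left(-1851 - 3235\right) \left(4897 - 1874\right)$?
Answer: $-15374978$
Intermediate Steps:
$\left(-1851 - 3235\right) \left(4897 - 1874\right) = - 5086 \left(4897 - 1874\right) = \left(-5086\right) 3023 = -15374978$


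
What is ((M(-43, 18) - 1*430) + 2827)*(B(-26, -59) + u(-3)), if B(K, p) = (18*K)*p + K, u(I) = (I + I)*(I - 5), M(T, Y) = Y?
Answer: 66736110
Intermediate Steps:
u(I) = 2*I*(-5 + I) (u(I) = (2*I)*(-5 + I) = 2*I*(-5 + I))
B(K, p) = K + 18*K*p (B(K, p) = 18*K*p + K = K + 18*K*p)
((M(-43, 18) - 1*430) + 2827)*(B(-26, -59) + u(-3)) = ((18 - 1*430) + 2827)*(-26*(1 + 18*(-59)) + 2*(-3)*(-5 - 3)) = ((18 - 430) + 2827)*(-26*(1 - 1062) + 2*(-3)*(-8)) = (-412 + 2827)*(-26*(-1061) + 48) = 2415*(27586 + 48) = 2415*27634 = 66736110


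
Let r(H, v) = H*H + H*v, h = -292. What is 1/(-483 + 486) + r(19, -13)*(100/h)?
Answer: -8477/219 ≈ -38.708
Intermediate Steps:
r(H, v) = H**2 + H*v
1/(-483 + 486) + r(19, -13)*(100/h) = 1/(-483 + 486) + (19*(19 - 13))*(100/(-292)) = 1/3 + (19*6)*(100*(-1/292)) = 1/3 + 114*(-25/73) = 1/3 - 2850/73 = -8477/219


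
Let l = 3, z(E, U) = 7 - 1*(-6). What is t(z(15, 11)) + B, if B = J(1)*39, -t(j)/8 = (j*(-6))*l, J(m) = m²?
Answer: 1911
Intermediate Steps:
z(E, U) = 13 (z(E, U) = 7 + 6 = 13)
t(j) = 144*j (t(j) = -8*j*(-6)*3 = -8*(-6*j)*3 = -(-144)*j = 144*j)
B = 39 (B = 1²*39 = 1*39 = 39)
t(z(15, 11)) + B = 144*13 + 39 = 1872 + 39 = 1911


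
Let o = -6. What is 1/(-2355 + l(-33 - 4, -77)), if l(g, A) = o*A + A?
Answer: -1/1970 ≈ -0.00050761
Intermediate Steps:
l(g, A) = -5*A (l(g, A) = -6*A + A = -5*A)
1/(-2355 + l(-33 - 4, -77)) = 1/(-2355 - 5*(-77)) = 1/(-2355 + 385) = 1/(-1970) = -1/1970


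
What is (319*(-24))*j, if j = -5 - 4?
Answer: 68904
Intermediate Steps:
j = -9
(319*(-24))*j = (319*(-24))*(-9) = -7656*(-9) = 68904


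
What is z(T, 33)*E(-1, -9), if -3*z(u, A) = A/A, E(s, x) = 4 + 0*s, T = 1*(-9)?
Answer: -4/3 ≈ -1.3333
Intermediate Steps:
T = -9
E(s, x) = 4 (E(s, x) = 4 + 0 = 4)
z(u, A) = -⅓ (z(u, A) = -A/(3*A) = -⅓*1 = -⅓)
z(T, 33)*E(-1, -9) = -⅓*4 = -4/3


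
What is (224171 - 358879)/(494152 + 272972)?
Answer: -33677/191781 ≈ -0.17560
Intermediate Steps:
(224171 - 358879)/(494152 + 272972) = -134708/767124 = -134708*1/767124 = -33677/191781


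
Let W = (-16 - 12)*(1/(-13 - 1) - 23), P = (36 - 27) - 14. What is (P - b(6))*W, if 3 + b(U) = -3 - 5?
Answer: 3876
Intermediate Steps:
b(U) = -11 (b(U) = -3 + (-3 - 5) = -3 - 8 = -11)
P = -5 (P = 9 - 14 = -5)
W = 646 (W = -28*(1/(-14) - 23) = -28*(-1/14 - 23) = -28*(-323/14) = 646)
(P - b(6))*W = (-5 - 1*(-11))*646 = (-5 + 11)*646 = 6*646 = 3876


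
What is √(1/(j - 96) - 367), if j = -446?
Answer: I*√107811930/542 ≈ 19.157*I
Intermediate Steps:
√(1/(j - 96) - 367) = √(1/(-446 - 96) - 367) = √(1/(-542) - 367) = √(-1/542 - 367) = √(-198915/542) = I*√107811930/542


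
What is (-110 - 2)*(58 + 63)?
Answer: -13552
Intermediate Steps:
(-110 - 2)*(58 + 63) = -112*121 = -13552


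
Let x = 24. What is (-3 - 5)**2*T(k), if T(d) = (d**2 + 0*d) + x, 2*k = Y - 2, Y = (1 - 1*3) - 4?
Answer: 2560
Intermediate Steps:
Y = -6 (Y = (1 - 3) - 4 = -2 - 4 = -6)
k = -4 (k = (-6 - 2)/2 = (1/2)*(-8) = -4)
T(d) = 24 + d**2 (T(d) = (d**2 + 0*d) + 24 = (d**2 + 0) + 24 = d**2 + 24 = 24 + d**2)
(-3 - 5)**2*T(k) = (-3 - 5)**2*(24 + (-4)**2) = (-8)**2*(24 + 16) = 64*40 = 2560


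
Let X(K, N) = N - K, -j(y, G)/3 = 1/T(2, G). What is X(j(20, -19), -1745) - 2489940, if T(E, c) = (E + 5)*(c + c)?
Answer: -662788213/266 ≈ -2.4917e+6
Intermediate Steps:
T(E, c) = 2*c*(5 + E) (T(E, c) = (5 + E)*(2*c) = 2*c*(5 + E))
j(y, G) = -3/(14*G) (j(y, G) = -3*1/(2*G*(5 + 2)) = -3*1/(14*G) = -3/(14*G))
X(j(20, -19), -1745) - 2489940 = (-1745 - (-3)/(14*(-19))) - 2489940 = (-1745 - (-3)*(-1)/(14*19)) - 2489940 = (-1745 - 1*3/266) - 2489940 = (-1745 - 3/266) - 2489940 = -464173/266 - 2489940 = -662788213/266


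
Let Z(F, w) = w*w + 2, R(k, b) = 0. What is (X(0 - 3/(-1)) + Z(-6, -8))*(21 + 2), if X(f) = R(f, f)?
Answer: 1518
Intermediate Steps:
X(f) = 0
Z(F, w) = 2 + w**2 (Z(F, w) = w**2 + 2 = 2 + w**2)
(X(0 - 3/(-1)) + Z(-6, -8))*(21 + 2) = (0 + (2 + (-8)**2))*(21 + 2) = (0 + (2 + 64))*23 = (0 + 66)*23 = 66*23 = 1518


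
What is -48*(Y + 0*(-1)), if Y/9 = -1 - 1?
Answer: 864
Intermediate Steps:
Y = -18 (Y = 9*(-1 - 1) = 9*(-2) = -18)
-48*(Y + 0*(-1)) = -48*(-18 + 0*(-1)) = -48*(-18 + 0) = -48*(-18) = 864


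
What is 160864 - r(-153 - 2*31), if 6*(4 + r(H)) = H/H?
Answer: 965207/6 ≈ 1.6087e+5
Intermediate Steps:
r(H) = -23/6 (r(H) = -4 + (H/H)/6 = -4 + (⅙)*1 = -4 + ⅙ = -23/6)
160864 - r(-153 - 2*31) = 160864 - 1*(-23/6) = 160864 + 23/6 = 965207/6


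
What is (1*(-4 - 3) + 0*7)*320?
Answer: -2240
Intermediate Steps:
(1*(-4 - 3) + 0*7)*320 = (1*(-7) + 0)*320 = (-7 + 0)*320 = -7*320 = -2240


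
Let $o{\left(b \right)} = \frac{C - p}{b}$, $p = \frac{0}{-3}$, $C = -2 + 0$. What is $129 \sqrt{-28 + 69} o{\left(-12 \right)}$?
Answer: $\frac{43 \sqrt{41}}{2} \approx 137.67$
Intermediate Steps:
$C = -2$
$p = 0$ ($p = 0 \left(- \frac{1}{3}\right) = 0$)
$o{\left(b \right)} = - \frac{2}{b}$ ($o{\left(b \right)} = \frac{-2 - 0}{b} = \frac{-2 + 0}{b} = - \frac{2}{b}$)
$129 \sqrt{-28 + 69} o{\left(-12 \right)} = 129 \sqrt{-28 + 69} \left(- \frac{2}{-12}\right) = 129 \sqrt{41} \left(\left(-2\right) \left(- \frac{1}{12}\right)\right) = 129 \sqrt{41} \cdot \frac{1}{6} = \frac{43 \sqrt{41}}{2}$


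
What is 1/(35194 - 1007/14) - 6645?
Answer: -3267406291/491709 ≈ -6645.0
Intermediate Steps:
1/(35194 - 1007/14) - 6645 = 1/(491709/14) - 6645 = 14/491709 - 6645 = -3267406291/491709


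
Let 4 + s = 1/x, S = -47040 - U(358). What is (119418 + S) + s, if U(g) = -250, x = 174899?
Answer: 12701864977/174899 ≈ 72624.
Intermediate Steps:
S = -46790 (S = -47040 - 1*(-250) = -47040 + 250 = -46790)
s = -699595/174899 (s = -4 + 1/174899 = -699595/174899 ≈ -4.0000)
(119418 + S) + s = (119418 - 46790) - 699595/174899 = 72628 - 699595/174899 = 12701864977/174899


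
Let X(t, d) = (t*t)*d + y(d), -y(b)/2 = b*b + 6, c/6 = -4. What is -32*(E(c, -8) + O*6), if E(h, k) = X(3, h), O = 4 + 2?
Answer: 43008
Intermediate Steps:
c = -24 (c = 6*(-4) = -24)
y(b) = -12 - 2*b² (y(b) = -2*(b*b + 6) = -2*(b² + 6) = -2*(6 + b²) = -12 - 2*b²)
X(t, d) = -12 - 2*d² + d*t² (X(t, d) = (t*t)*d + (-12 - 2*d²) = t²*d + (-12 - 2*d²) = d*t² + (-12 - 2*d²) = -12 - 2*d² + d*t²)
O = 6
E(h, k) = -12 - 2*h² + 9*h (E(h, k) = -12 - 2*h² + h*3² = -12 - 2*h² + h*9 = -12 - 2*h² + 9*h)
-32*(E(c, -8) + O*6) = -32*((-12 - 2*(-24)² + 9*(-24)) + 6*6) = -32*((-12 - 2*576 - 216) + 36) = -32*((-12 - 1152 - 216) + 36) = -32*(-1380 + 36) = -32*(-1344) = 43008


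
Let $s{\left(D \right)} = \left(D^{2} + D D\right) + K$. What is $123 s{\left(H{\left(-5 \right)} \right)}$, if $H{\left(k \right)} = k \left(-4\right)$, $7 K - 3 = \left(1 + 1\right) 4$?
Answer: $\frac{690153}{7} \approx 98593.0$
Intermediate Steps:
$K = \frac{11}{7}$ ($K = \frac{3}{7} + \frac{\left(1 + 1\right) 4}{7} = \frac{3}{7} + \frac{2 \cdot 4}{7} = \frac{3}{7} + \frac{1}{7} \cdot 8 = \frac{3}{7} + \frac{8}{7} = \frac{11}{7} \approx 1.5714$)
$H{\left(k \right)} = - 4 k$
$s{\left(D \right)} = \frac{11}{7} + 2 D^{2}$ ($s{\left(D \right)} = \left(D^{2} + D D\right) + \frac{11}{7} = \left(D^{2} + D^{2}\right) + \frac{11}{7} = 2 D^{2} + \frac{11}{7} = \frac{11}{7} + 2 D^{2}$)
$123 s{\left(H{\left(-5 \right)} \right)} = 123 \left(\frac{11}{7} + 2 \left(\left(-4\right) \left(-5\right)\right)^{2}\right) = 123 \left(\frac{11}{7} + 2 \cdot 20^{2}\right) = 123 \left(\frac{11}{7} + 2 \cdot 400\right) = 123 \left(\frac{11}{7} + 800\right) = 123 \cdot \frac{5611}{7} = \frac{690153}{7}$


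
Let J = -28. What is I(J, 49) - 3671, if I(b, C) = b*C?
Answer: -5043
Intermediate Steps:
I(b, C) = C*b
I(J, 49) - 3671 = 49*(-28) - 3671 = -1372 - 3671 = -5043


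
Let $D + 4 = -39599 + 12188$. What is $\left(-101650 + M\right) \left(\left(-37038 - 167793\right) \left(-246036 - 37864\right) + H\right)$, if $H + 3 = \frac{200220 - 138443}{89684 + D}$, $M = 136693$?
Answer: $\frac{126892001511253724010}{62269} \approx 2.0378 \cdot 10^{15}$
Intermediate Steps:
$D = -27415$ ($D = -4 + \left(-39599 + 12188\right) = -4 - 27411 = -27415$)
$H = - \frac{125030}{62269}$ ($H = -3 + \frac{200220 - 138443}{89684 - 27415} = -3 + \frac{61777}{62269} = - \frac{125030}{62269} \approx -2.0079$)
$\left(-101650 + M\right) \left(\left(-37038 - 167793\right) \left(-246036 - 37864\right) + H\right) = \left(-101650 + 136693\right) \left(\left(-37038 - 167793\right) \left(-246036 - 37864\right) - \frac{125030}{62269}\right) = 35043 \left(\left(-204831\right) \left(-283900\right) - \frac{125030}{62269}\right) = 35043 \left(58151520900 - \frac{125030}{62269}\right) = 35043 \cdot \frac{3621037054797070}{62269} = \frac{126892001511253724010}{62269}$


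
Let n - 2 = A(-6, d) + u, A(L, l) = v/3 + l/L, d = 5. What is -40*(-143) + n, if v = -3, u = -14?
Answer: 34237/6 ≈ 5706.2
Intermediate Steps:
A(L, l) = -1 + l/L (A(L, l) = -3/3 + l/L = -3*⅓ + l/L = -1 + l/L)
n = -83/6 (n = 2 + ((5 - 1*(-6))/(-6) - 14) = 2 + (-(5 + 6)/6 - 14) = 2 + (-⅙*11 - 14) = 2 + (-11/6 - 14) = 2 - 95/6 = -83/6 ≈ -13.833)
-40*(-143) + n = -40*(-143) - 83/6 = 5720 - 83/6 = 34237/6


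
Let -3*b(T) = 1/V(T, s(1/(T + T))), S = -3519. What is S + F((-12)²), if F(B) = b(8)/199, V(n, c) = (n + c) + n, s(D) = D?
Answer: -539916667/153429 ≈ -3519.0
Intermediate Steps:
V(n, c) = c + 2*n (V(n, c) = (c + n) + n = c + 2*n)
b(T) = -1/(3*(1/(2*T) + 2*T)) (b(T) = -1/(3*(1/(T + T) + 2*T)) = -1/(3*(1/(2*T) + 2*T)))
F(B) = -16/153429 (F(B) = -2*8/(3 + 12*8²)/199 = -2*8/(3 + 12*64)*(1/199) = -2*8/(3 + 768)*(1/199) = -2*8/771*(1/199) = -2*8*1/771*(1/199) = -16/771*1/199 = -16/153429)
S + F((-12)²) = -3519 - 16/153429 = -539916667/153429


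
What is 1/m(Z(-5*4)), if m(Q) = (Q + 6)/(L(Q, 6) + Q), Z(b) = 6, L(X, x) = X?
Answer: 1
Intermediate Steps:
m(Q) = (6 + Q)/(2*Q) (m(Q) = (Q + 6)/(Q + Q) = (6 + Q)/((2*Q)) = (6 + Q)*(1/(2*Q)) = (6 + Q)/(2*Q))
1/m(Z(-5*4)) = 1/((½)*(6 + 6)/6) = 1/((½)*(⅙)*12) = 1/1 = 1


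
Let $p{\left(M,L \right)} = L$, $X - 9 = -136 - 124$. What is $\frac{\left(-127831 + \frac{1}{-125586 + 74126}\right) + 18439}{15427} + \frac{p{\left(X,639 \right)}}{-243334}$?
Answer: $- \frac{685155184716797}{96588197391140} \approx -7.0936$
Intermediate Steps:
$X = -251$ ($X = 9 - 260 = -251$)
$\frac{\left(-127831 + \frac{1}{-125586 + 74126}\right) + 18439}{15427} + \frac{p{\left(X,639 \right)}}{-243334} = \frac{\left(-127831 + \frac{1}{-125586 + 74126}\right) + 18439}{15427} + \frac{639}{-243334} = \left(\left(-127831 + \frac{1}{-51460}\right) + 18439\right) \frac{1}{15427} + 639 \left(- \frac{1}{243334}\right) = \left(\left(-127831 - \frac{1}{51460}\right) + 18439\right) \frac{1}{15427} - \frac{639}{243334} = \left(- \frac{6578183261}{51460} + 18439\right) \frac{1}{15427} - \frac{639}{243334} = \left(- \frac{5629312321}{51460}\right) \frac{1}{15427} - \frac{639}{243334} = - \frac{5629312321}{793873420} - \frac{639}{243334} = - \frac{685155184716797}{96588197391140}$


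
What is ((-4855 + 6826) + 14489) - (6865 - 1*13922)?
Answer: 23517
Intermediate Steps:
((-4855 + 6826) + 14489) - (6865 - 1*13922) = (1971 + 14489) - (6865 - 13922) = 16460 - 1*(-7057) = 16460 + 7057 = 23517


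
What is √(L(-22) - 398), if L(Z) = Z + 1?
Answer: I*√419 ≈ 20.469*I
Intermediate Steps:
L(Z) = 1 + Z
√(L(-22) - 398) = √((1 - 22) - 398) = √(-21 - 398) = √(-419) = I*√419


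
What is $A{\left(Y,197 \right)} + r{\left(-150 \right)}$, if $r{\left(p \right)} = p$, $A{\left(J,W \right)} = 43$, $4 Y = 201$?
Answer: $-107$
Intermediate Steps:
$Y = \frac{201}{4}$ ($Y = \frac{1}{4} \cdot 201 = \frac{201}{4} \approx 50.25$)
$A{\left(Y,197 \right)} + r{\left(-150 \right)} = 43 - 150 = -107$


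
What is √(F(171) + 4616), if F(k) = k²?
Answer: √33857 ≈ 184.00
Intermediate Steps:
√(F(171) + 4616) = √(171² + 4616) = √(29241 + 4616) = √33857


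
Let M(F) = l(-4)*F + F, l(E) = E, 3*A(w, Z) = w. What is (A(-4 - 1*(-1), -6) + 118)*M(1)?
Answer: -351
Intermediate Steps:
A(w, Z) = w/3
M(F) = -3*F (M(F) = -4*F + F = -3*F)
(A(-4 - 1*(-1), -6) + 118)*M(1) = ((-4 - 1*(-1))/3 + 118)*(-3*1) = ((-4 + 1)/3 + 118)*(-3) = ((1/3)*(-3) + 118)*(-3) = (-1 + 118)*(-3) = 117*(-3) = -351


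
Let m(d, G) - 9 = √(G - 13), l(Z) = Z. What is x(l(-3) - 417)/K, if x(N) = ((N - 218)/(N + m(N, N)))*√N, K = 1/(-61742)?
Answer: 78782792*√105/(√433 + 411*I) ≈ 99192.0 - 1.9592e+6*I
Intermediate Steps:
K = -1/61742 ≈ -1.6196e-5
m(d, G) = 9 + √(-13 + G) (m(d, G) = 9 + √(G - 13) = 9 + √(-13 + G))
x(N) = √N*(-218 + N)/(9 + N + √(-13 + N)) (x(N) = ((N - 218)/(N + (9 + √(-13 + N))))*√N = ((-218 + N)/(9 + N + √(-13 + N)))*√N = √N*(-218 + N)/(9 + N + √(-13 + N)))
x(l(-3) - 417)/K = (√(-3 - 417)*(-218 + (-3 - 417))/(9 + (-3 - 417) + √(-13 + (-3 - 417))))/(-1/61742) = (√(-420)*(-218 - 420)/(9 - 420 + √(-13 - 420)))*(-61742) = ((2*I*√105)*(-638)/(9 - 420 + √(-433)))*(-61742) = ((2*I*√105)*(-638)/(9 - 420 + I*√433))*(-61742) = ((2*I*√105)*(-638)/(-411 + I*√433))*(-61742) = -1276*I*√105/(-411 + I*√433)*(-61742) = 78782792*I*√105/(-411 + I*√433)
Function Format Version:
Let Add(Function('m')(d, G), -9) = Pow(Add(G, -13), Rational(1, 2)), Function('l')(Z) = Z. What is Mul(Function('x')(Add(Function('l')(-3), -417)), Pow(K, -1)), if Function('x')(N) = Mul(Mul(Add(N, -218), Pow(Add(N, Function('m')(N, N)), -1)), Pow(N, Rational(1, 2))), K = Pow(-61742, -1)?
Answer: Mul(78782792, Pow(105, Rational(1, 2)), Pow(Add(Pow(433, Rational(1, 2)), Mul(411, I)), -1)) ≈ Add(99192., Mul(-1.9592e+6, I))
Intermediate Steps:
K = Rational(-1, 61742) ≈ -1.6196e-5
Function('m')(d, G) = Add(9, Pow(Add(-13, G), Rational(1, 2))) (Function('m')(d, G) = Add(9, Pow(Add(G, -13), Rational(1, 2))) = Add(9, Pow(Add(-13, G), Rational(1, 2))))
Function('x')(N) = Mul(Pow(N, Rational(1, 2)), Pow(Add(9, N, Pow(Add(-13, N), Rational(1, 2))), -1), Add(-218, N)) (Function('x')(N) = Mul(Mul(Add(N, -218), Pow(Add(N, Add(9, Pow(Add(-13, N), Rational(1, 2)))), -1)), Pow(N, Rational(1, 2))) = Mul(Mul(Add(-218, N), Pow(Add(9, N, Pow(Add(-13, N), Rational(1, 2))), -1)), Pow(N, Rational(1, 2))) = Mul(Mul(Pow(Add(9, N, Pow(Add(-13, N), Rational(1, 2))), -1), Add(-218, N)), Pow(N, Rational(1, 2))) = Mul(Pow(N, Rational(1, 2)), Pow(Add(9, N, Pow(Add(-13, N), Rational(1, 2))), -1), Add(-218, N)))
Mul(Function('x')(Add(Function('l')(-3), -417)), Pow(K, -1)) = Mul(Mul(Pow(Add(-3, -417), Rational(1, 2)), Pow(Add(9, Add(-3, -417), Pow(Add(-13, Add(-3, -417)), Rational(1, 2))), -1), Add(-218, Add(-3, -417))), Pow(Rational(-1, 61742), -1)) = Mul(Mul(Pow(-420, Rational(1, 2)), Pow(Add(9, -420, Pow(Add(-13, -420), Rational(1, 2))), -1), Add(-218, -420)), -61742) = Mul(Mul(Mul(2, I, Pow(105, Rational(1, 2))), Pow(Add(9, -420, Pow(-433, Rational(1, 2))), -1), -638), -61742) = Mul(Mul(Mul(2, I, Pow(105, Rational(1, 2))), Pow(Add(9, -420, Mul(I, Pow(433, Rational(1, 2)))), -1), -638), -61742) = Mul(Mul(Mul(2, I, Pow(105, Rational(1, 2))), Pow(Add(-411, Mul(I, Pow(433, Rational(1, 2)))), -1), -638), -61742) = Mul(Mul(-1276, I, Pow(105, Rational(1, 2)), Pow(Add(-411, Mul(I, Pow(433, Rational(1, 2)))), -1)), -61742) = Mul(78782792, I, Pow(105, Rational(1, 2)), Pow(Add(-411, Mul(I, Pow(433, Rational(1, 2)))), -1))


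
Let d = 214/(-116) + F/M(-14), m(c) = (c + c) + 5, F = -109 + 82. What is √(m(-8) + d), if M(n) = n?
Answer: 2*I*√112462/203 ≈ 3.304*I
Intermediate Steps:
F = -27
m(c) = 5 + 2*c (m(c) = 2*c + 5 = 5 + 2*c)
d = 17/203 (d = 214/(-116) - 27/(-14) = 214*(-1/116) - 27*(-1/14) = -107/58 + 27/14 = 17/203 ≈ 0.083744)
√(m(-8) + d) = √((5 + 2*(-8)) + 17/203) = √((5 - 16) + 17/203) = √(-11 + 17/203) = √(-2216/203) = 2*I*√112462/203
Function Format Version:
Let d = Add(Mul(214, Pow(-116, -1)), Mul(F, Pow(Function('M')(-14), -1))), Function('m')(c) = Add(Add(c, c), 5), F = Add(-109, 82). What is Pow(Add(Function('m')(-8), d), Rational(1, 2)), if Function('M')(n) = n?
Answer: Mul(Rational(2, 203), I, Pow(112462, Rational(1, 2))) ≈ Mul(3.3040, I)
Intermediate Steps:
F = -27
Function('m')(c) = Add(5, Mul(2, c)) (Function('m')(c) = Add(Mul(2, c), 5) = Add(5, Mul(2, c)))
d = Rational(17, 203) (d = Add(Mul(214, Pow(-116, -1)), Mul(-27, Pow(-14, -1))) = Add(Mul(214, Rational(-1, 116)), Mul(-27, Rational(-1, 14))) = Add(Rational(-107, 58), Rational(27, 14)) = Rational(17, 203) ≈ 0.083744)
Pow(Add(Function('m')(-8), d), Rational(1, 2)) = Pow(Add(Add(5, Mul(2, -8)), Rational(17, 203)), Rational(1, 2)) = Pow(Add(Add(5, -16), Rational(17, 203)), Rational(1, 2)) = Pow(Add(-11, Rational(17, 203)), Rational(1, 2)) = Pow(Rational(-2216, 203), Rational(1, 2)) = Mul(Rational(2, 203), I, Pow(112462, Rational(1, 2)))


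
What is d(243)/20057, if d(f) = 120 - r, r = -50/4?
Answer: 265/40114 ≈ 0.0066062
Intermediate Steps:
r = -25/2 (r = -50*1/4 = -25/2 ≈ -12.500)
d(f) = 265/2 (d(f) = 120 - 1*(-25/2) = 120 + 25/2 = 265/2)
d(243)/20057 = (265/2)/20057 = (265/2)*(1/20057) = 265/40114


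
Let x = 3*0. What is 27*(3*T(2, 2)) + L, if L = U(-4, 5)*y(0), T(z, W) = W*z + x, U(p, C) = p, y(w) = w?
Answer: 324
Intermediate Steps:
x = 0
T(z, W) = W*z (T(z, W) = W*z + 0 = W*z)
L = 0 (L = -4*0 = 0)
27*(3*T(2, 2)) + L = 27*(3*(2*2)) + 0 = 27*(3*4) + 0 = 27*12 + 0 = 324 + 0 = 324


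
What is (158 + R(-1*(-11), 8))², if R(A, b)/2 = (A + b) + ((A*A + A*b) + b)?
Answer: 396900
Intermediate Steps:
R(A, b) = 2*A + 2*A² + 4*b + 2*A*b (R(A, b) = 2*((A + b) + ((A*A + A*b) + b)) = 2*((A + b) + ((A² + A*b) + b)) = 2*((A + b) + (b + A² + A*b)) = 2*(A + A² + 2*b + A*b) = 2*A + 2*A² + 4*b + 2*A*b)
(158 + R(-1*(-11), 8))² = (158 + (2*(-1*(-11)) + 2*(-1*(-11))² + 4*8 + 2*(-1*(-11))*8))² = (158 + (2*11 + 2*11² + 32 + 2*11*8))² = (158 + (22 + 2*121 + 32 + 176))² = (158 + (22 + 242 + 32 + 176))² = (158 + 472)² = 630² = 396900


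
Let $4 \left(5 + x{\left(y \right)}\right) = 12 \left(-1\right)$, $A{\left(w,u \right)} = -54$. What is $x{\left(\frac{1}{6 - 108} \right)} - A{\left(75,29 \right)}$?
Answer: $46$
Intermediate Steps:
$x{\left(y \right)} = -8$ ($x{\left(y \right)} = -5 + \frac{12 \left(-1\right)}{4} = -5 + \frac{1}{4} \left(-12\right) = -5 - 3 = -8$)
$x{\left(\frac{1}{6 - 108} \right)} - A{\left(75,29 \right)} = -8 - -54 = -8 + 54 = 46$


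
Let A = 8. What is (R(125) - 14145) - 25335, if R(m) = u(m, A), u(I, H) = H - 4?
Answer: -39476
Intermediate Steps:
u(I, H) = -4 + H
R(m) = 4 (R(m) = -4 + 8 = 4)
(R(125) - 14145) - 25335 = (4 - 14145) - 25335 = -14141 - 25335 = -39476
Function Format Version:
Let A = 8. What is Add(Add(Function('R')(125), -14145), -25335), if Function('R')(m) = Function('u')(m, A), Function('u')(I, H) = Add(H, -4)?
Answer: -39476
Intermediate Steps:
Function('u')(I, H) = Add(-4, H)
Function('R')(m) = 4 (Function('R')(m) = Add(-4, 8) = 4)
Add(Add(Function('R')(125), -14145), -25335) = Add(Add(4, -14145), -25335) = Add(-14141, -25335) = -39476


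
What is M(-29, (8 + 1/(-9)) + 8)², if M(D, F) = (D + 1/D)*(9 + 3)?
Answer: 102090816/841 ≈ 1.2139e+5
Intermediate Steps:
M(D, F) = 12*D + 12/D (M(D, F) = (D + 1/D)*12 = 12*D + 12/D)
M(-29, (8 + 1/(-9)) + 8)² = (12*(-29) + 12/(-29))² = (-348 + 12*(-1/29))² = (-348 - 12/29)² = (-10104/29)² = 102090816/841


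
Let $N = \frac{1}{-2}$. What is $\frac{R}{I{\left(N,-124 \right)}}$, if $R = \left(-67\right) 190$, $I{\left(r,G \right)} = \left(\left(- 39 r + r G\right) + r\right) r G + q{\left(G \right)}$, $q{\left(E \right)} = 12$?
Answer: $- \frac{6365}{2517} \approx -2.5288$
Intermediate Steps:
$N = - \frac{1}{2} \approx -0.5$
$I{\left(r,G \right)} = 12 + G r \left(- 38 r + G r\right)$ ($I{\left(r,G \right)} = \left(\left(- 39 r + r G\right) + r\right) r G + 12 = \left(\left(- 39 r + G r\right) + r\right) r G + 12 = \left(- 38 r + G r\right) r G + 12 = r \left(- 38 r + G r\right) G + 12 = G r \left(- 38 r + G r\right) + 12 = 12 + G r \left(- 38 r + G r\right)$)
$R = -12730$
$\frac{R}{I{\left(N,-124 \right)}} = - \frac{12730}{12 + \left(-124\right)^{2} \left(- \frac{1}{2}\right)^{2} - - 4712 \left(- \frac{1}{2}\right)^{2}} = - \frac{12730}{12 + 15376 \cdot \frac{1}{4} - \left(-4712\right) \frac{1}{4}} = - \frac{12730}{12 + 3844 + 1178} = - \frac{12730}{5034} = \left(-12730\right) \frac{1}{5034} = - \frac{6365}{2517}$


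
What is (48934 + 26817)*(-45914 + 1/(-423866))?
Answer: -1474219263402275/423866 ≈ -3.4780e+9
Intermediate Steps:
(48934 + 26817)*(-45914 + 1/(-423866)) = 75751*(-45914 - 1/423866) = 75751*(-19461383525/423866) = -1474219263402275/423866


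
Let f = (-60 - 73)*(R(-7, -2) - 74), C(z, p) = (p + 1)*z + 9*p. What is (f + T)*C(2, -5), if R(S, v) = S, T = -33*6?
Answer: -560475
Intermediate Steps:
T = -198
C(z, p) = 9*p + z*(1 + p) (C(z, p) = (1 + p)*z + 9*p = z*(1 + p) + 9*p = 9*p + z*(1 + p))
f = 10773 (f = (-60 - 73)*(-7 - 74) = -133*(-81) = 10773)
(f + T)*C(2, -5) = (10773 - 198)*(2 + 9*(-5) - 5*2) = 10575*(2 - 45 - 10) = 10575*(-53) = -560475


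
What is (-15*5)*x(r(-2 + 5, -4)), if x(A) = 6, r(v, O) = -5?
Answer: -450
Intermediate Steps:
(-15*5)*x(r(-2 + 5, -4)) = -15*5*6 = -75*6 = -450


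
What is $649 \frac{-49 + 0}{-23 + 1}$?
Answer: $\frac{2891}{2} \approx 1445.5$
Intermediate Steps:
$649 \frac{-49 + 0}{-23 + 1} = 649 \left(- \frac{49}{-22}\right) = 649 \left(\left(-49\right) \left(- \frac{1}{22}\right)\right) = 649 \cdot \frac{49}{22} = \frac{2891}{2}$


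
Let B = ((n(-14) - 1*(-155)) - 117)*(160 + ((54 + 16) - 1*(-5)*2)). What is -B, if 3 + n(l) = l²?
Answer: -55440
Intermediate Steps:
n(l) = -3 + l²
B = 55440 (B = (((-3 + (-14)²) - 1*(-155)) - 117)*(160 + ((54 + 16) - 1*(-5)*2)) = (((-3 + 196) + 155) - 117)*(160 + (70 + 5*2)) = ((193 + 155) - 117)*(160 + (70 + 10)) = (348 - 117)*(160 + 80) = 231*240 = 55440)
-B = -1*55440 = -55440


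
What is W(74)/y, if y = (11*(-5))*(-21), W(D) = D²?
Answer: 5476/1155 ≈ 4.7411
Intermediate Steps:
y = 1155 (y = -55*(-21) = 1155)
W(74)/y = 74²/1155 = 5476*(1/1155) = 5476/1155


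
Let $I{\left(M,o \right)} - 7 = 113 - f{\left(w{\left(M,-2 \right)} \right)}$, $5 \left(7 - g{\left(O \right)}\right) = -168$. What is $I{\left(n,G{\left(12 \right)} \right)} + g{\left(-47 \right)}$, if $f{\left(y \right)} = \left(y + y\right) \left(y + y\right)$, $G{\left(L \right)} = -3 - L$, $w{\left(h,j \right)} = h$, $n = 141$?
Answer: $- \frac{396817}{5} \approx -79363.0$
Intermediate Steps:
$g{\left(O \right)} = \frac{203}{5}$ ($g{\left(O \right)} = 7 - - \frac{168}{5} = 7 + \frac{168}{5} = \frac{203}{5}$)
$f{\left(y \right)} = 4 y^{2}$ ($f{\left(y \right)} = 2 y 2 y = 4 y^{2}$)
$I{\left(M,o \right)} = 120 - 4 M^{2}$ ($I{\left(M,o \right)} = 7 - \left(-113 + 4 M^{2}\right) = 120 - 4 M^{2}$)
$I{\left(n,G{\left(12 \right)} \right)} + g{\left(-47 \right)} = \left(120 - 4 \cdot 141^{2}\right) + \frac{203}{5} = \left(120 - 79524\right) + \frac{203}{5} = -79404 + \frac{203}{5} = - \frac{396817}{5}$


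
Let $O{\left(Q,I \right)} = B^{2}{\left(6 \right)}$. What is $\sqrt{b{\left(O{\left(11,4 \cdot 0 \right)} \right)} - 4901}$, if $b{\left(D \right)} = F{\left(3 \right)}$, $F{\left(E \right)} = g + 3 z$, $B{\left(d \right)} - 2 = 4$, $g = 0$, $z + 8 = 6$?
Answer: $i \sqrt{4907} \approx 70.05 i$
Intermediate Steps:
$z = -2$ ($z = -8 + 6 = -2$)
$B{\left(d \right)} = 6$ ($B{\left(d \right)} = 2 + 4 = 6$)
$O{\left(Q,I \right)} = 36$ ($O{\left(Q,I \right)} = 6^{2} = 36$)
$F{\left(E \right)} = -6$ ($F{\left(E \right)} = 0 + 3 \left(-2\right) = 0 - 6 = -6$)
$b{\left(D \right)} = -6$
$\sqrt{b{\left(O{\left(11,4 \cdot 0 \right)} \right)} - 4901} = \sqrt{-6 - 4901} = \sqrt{-4907} = i \sqrt{4907}$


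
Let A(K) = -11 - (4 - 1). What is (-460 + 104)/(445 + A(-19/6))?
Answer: -356/431 ≈ -0.82599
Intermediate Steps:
A(K) = -14 (A(K) = -11 - 1*3 = -11 - 3 = -14)
(-460 + 104)/(445 + A(-19/6)) = (-460 + 104)/(445 - 14) = -356/431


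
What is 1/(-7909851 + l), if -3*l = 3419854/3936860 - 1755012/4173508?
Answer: -6161443764330/48736103041173350519 ≈ -1.2642e-7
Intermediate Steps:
l = -920443935689/6161443764330 (l = -(3419854/3936860 - 1755012/4173508)/3 = -(3419854*(1/3936860) - 1755012*1/4173508)/3 = -(1709927/1968430 - 438753/1043377)/3 = -⅓*920443935689/2053814588110 = -920443935689/6161443764330 ≈ -0.14939)
1/(-7909851 + l) = 1/(-7909851 - 920443935689/6161443764330) = 1/(-48736103041173350519/6161443764330) = -6161443764330/48736103041173350519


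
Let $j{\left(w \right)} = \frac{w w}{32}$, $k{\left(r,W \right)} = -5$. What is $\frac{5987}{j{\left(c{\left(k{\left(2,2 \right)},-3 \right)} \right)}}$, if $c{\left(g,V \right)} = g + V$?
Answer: $\frac{5987}{2} \approx 2993.5$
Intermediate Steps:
$c{\left(g,V \right)} = V + g$
$j{\left(w \right)} = \frac{w^{2}}{32}$ ($j{\left(w \right)} = w^{2} \cdot \frac{1}{32} = \frac{w^{2}}{32}$)
$\frac{5987}{j{\left(c{\left(k{\left(2,2 \right)},-3 \right)} \right)}} = \frac{5987}{\frac{1}{32} \left(-3 - 5\right)^{2}} = \frac{5987}{\frac{1}{32} \left(-8\right)^{2}} = \frac{5987}{\frac{1}{32} \cdot 64} = \frac{5987}{2}$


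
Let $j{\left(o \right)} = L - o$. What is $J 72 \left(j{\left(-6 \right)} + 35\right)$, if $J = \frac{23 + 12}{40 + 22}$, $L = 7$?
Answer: $\frac{60480}{31} \approx 1951.0$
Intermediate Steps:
$J = \frac{35}{62} \approx 0.56452$
$j{\left(o \right)} = 7 - o$
$J 72 \left(j{\left(-6 \right)} + 35\right) = \frac{35}{62} \cdot 72 \left(\left(7 - -6\right) + 35\right) = \frac{1260 \left(\left(7 + 6\right) + 35\right)}{31} = \frac{1260 \left(13 + 35\right)}{31} = \frac{1260}{31} \cdot 48 = \frac{60480}{31}$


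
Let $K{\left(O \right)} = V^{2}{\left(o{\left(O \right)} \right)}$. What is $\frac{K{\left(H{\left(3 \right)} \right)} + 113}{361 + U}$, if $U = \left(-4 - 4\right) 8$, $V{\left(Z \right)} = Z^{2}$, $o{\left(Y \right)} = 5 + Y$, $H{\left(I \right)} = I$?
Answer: $\frac{1403}{99} \approx 14.172$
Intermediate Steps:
$U = -64$ ($U = \left(-8\right) 8 = -64$)
$K{\left(O \right)} = \left(5 + O\right)^{4}$ ($K{\left(O \right)} = \left(\left(5 + O\right)^{2}\right)^{2} = \left(5 + O\right)^{4}$)
$\frac{K{\left(H{\left(3 \right)} \right)} + 113}{361 + U} = \frac{\left(5 + 3\right)^{4} + 113}{361 - 64} = \frac{8^{4} + 113}{297} = \left(4096 + 113\right) \frac{1}{297} = 4209 \cdot \frac{1}{297} = \frac{1403}{99}$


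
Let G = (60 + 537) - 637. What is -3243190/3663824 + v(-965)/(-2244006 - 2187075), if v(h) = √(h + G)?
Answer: -1621595/1831912 - I*√1005/4431081 ≈ -0.88519 - 7.1544e-6*I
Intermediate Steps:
G = -40 (G = 597 - 637 = -40)
v(h) = √(-40 + h) (v(h) = √(h - 40) = √(-40 + h))
-3243190/3663824 + v(-965)/(-2244006 - 2187075) = -3243190/3663824 + √(-40 - 965)/(-2244006 - 2187075) = -3243190*1/3663824 + √(-1005)/(-4431081) = -1621595/1831912 + (I*√1005)*(-1/4431081) = -1621595/1831912 - I*√1005/4431081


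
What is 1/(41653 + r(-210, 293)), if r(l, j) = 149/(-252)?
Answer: 252/10496407 ≈ 2.4008e-5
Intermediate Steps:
r(l, j) = -149/252 (r(l, j) = 149*(-1/252) = -149/252)
1/(41653 + r(-210, 293)) = 1/(41653 - 149/252) = 1/(10496407/252) = 252/10496407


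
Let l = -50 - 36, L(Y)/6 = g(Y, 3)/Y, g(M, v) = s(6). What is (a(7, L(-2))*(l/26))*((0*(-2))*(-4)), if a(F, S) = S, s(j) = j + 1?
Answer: 0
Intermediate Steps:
s(j) = 1 + j
g(M, v) = 7 (g(M, v) = 1 + 6 = 7)
L(Y) = 42/Y (L(Y) = 6*(7/Y) = 42/Y)
l = -86
(a(7, L(-2))*(l/26))*((0*(-2))*(-4)) = ((42/(-2))*(-86/26))*((0*(-2))*(-4)) = ((42*(-½))*(-86*1/26))*(0*(-4)) = -21*(-43/13)*0 = (903/13)*0 = 0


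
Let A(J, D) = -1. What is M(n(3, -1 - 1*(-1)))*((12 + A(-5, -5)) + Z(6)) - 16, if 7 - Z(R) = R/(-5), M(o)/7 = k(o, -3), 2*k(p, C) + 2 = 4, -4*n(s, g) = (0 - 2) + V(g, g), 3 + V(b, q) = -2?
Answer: 592/5 ≈ 118.40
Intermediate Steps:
V(b, q) = -5 (V(b, q) = -3 - 2 = -5)
n(s, g) = 7/4 (n(s, g) = -((0 - 2) - 5)/4 = -(-2 - 5)/4 = -¼*(-7) = 7/4)
k(p, C) = 1 (k(p, C) = -1 + (½)*4 = -1 + 2 = 1)
M(o) = 7 (M(o) = 7*1 = 7)
Z(R) = 7 + R/5 (Z(R) = 7 - R/(-5) = 7 - R*(-1)/5 = 7 - (-1)*R/5 = 7 + R/5)
M(n(3, -1 - 1*(-1)))*((12 + A(-5, -5)) + Z(6)) - 16 = 7*((12 - 1) + (7 + (⅕)*6)) - 16 = 7*(11 + (7 + 6/5)) - 16 = 7*(11 + 41/5) - 16 = 7*(96/5) - 16 = 672/5 - 16 = 592/5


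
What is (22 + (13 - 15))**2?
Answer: 400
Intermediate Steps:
(22 + (13 - 15))**2 = (22 - 2)**2 = 20**2 = 400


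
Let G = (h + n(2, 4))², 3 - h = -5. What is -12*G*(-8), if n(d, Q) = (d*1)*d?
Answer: 13824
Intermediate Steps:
n(d, Q) = d² (n(d, Q) = d*d = d²)
h = 8 (h = 3 - 1*(-5) = 3 + 5 = 8)
G = 144 (G = (8 + 2²)² = (8 + 4)² = 12² = 144)
-12*G*(-8) = -12*144*(-8) = -1728*(-8) = 13824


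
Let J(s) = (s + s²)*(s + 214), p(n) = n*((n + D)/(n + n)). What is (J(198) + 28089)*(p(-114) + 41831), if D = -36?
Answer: 679024088028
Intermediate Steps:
p(n) = -18 + n/2 (p(n) = n*((n - 36)/(n + n)) = n*((-36 + n)/((2*n))) = n*((-36 + n)*(1/(2*n))) = n*((-36 + n)/(2*n)) = -18 + n/2)
J(s) = (214 + s)*(s + s²) (J(s) = (s + s²)*(214 + s) = (214 + s)*(s + s²))
(J(198) + 28089)*(p(-114) + 41831) = (198*(214 + 198² + 215*198) + 28089)*((-18 + (½)*(-114)) + 41831) = (198*(214 + 39204 + 42570) + 28089)*((-18 - 57) + 41831) = (198*81988 + 28089)*(-75 + 41831) = (16233624 + 28089)*41756 = 16261713*41756 = 679024088028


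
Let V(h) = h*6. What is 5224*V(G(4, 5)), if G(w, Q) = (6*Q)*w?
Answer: 3761280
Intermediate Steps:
G(w, Q) = 6*Q*w
V(h) = 6*h
5224*V(G(4, 5)) = 5224*(6*(6*5*4)) = 5224*(6*120) = 5224*720 = 3761280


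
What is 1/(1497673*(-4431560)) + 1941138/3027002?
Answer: 6441693395877458219/10045148151606139880 ≈ 0.64127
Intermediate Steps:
1/(1497673*(-4431560)) + 1941138/3027002 = (1/1497673)*(-1/4431560) + 1941138*(1/3027002) = -1/6637027759880 + 970569/1513501 = 6441693395877458219/10045148151606139880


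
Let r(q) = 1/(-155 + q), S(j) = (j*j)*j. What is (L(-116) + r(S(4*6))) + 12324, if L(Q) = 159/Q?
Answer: 19538810441/1585604 ≈ 12323.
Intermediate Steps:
S(j) = j³ (S(j) = j²*j = j³)
(L(-116) + r(S(4*6))) + 12324 = (159/(-116) + 1/(-155 + (4*6)³)) + 12324 = (159*(-1/116) + 1/(-155 + 24³)) + 12324 = (-159/116 + 1/(-155 + 13824)) + 12324 = (-159/116 + 1/13669) + 12324 = -2173255/1585604 + 12324 = 19538810441/1585604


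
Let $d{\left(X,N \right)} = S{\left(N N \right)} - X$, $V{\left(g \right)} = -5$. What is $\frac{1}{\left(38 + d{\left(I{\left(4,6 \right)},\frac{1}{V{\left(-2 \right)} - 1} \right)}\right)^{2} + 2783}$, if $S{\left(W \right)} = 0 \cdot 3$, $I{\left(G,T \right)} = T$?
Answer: $\frac{1}{3807} \approx 0.00026267$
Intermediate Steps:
$S{\left(W \right)} = 0$
$d{\left(X,N \right)} = - X$ ($d{\left(X,N \right)} = 0 - X = - X$)
$\frac{1}{\left(38 + d{\left(I{\left(4,6 \right)},\frac{1}{V{\left(-2 \right)} - 1} \right)}\right)^{2} + 2783} = \frac{1}{\left(38 - 6\right)^{2} + 2783} = \frac{1}{32^{2} + 2783} = \frac{1}{1024 + 2783} = \frac{1}{3807}$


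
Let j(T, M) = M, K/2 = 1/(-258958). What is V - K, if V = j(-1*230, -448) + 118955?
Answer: 15344167854/129479 ≈ 1.1851e+5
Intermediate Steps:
K = -1/129479 (K = 2/(-258958) = 2*(-1/258958) = -1/129479 ≈ -7.7233e-6)
V = 118507 (V = -448 + 118955 = 118507)
V - K = 118507 - 1*(-1/129479) = 118507 + 1/129479 = 15344167854/129479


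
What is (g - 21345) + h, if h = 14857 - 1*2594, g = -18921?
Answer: -28003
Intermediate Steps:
h = 12263 (h = 14857 - 2594 = 12263)
(g - 21345) + h = (-18921 - 21345) + 12263 = -40266 + 12263 = -28003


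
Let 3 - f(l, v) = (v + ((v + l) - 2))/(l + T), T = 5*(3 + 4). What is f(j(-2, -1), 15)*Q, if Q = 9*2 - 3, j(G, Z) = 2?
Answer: 1215/37 ≈ 32.838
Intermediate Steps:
T = 35 (T = 5*7 = 35)
f(l, v) = 3 - (-2 + l + 2*v)/(35 + l) (f(l, v) = 3 - (v + ((v + l) - 2))/(l + 35) = 3 - (v + ((l + v) - 2))/(35 + l) = 3 - (v + (-2 + l + v))/(35 + l) = 3 - (-2 + l + 2*v)/(35 + l))
Q = 15 (Q = 18 - 3 = 15)
f(j(-2, -1), 15)*Q = ((107 - 2*15 + 2*2)/(35 + 2))*15 = ((107 - 30 + 4)/37)*15 = ((1/37)*81)*15 = (81/37)*15 = 1215/37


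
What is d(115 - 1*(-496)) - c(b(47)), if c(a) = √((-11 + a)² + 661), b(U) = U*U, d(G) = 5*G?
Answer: 3055 - √4831865 ≈ 856.85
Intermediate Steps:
b(U) = U²
c(a) = √(661 + (-11 + a)²)
d(115 - 1*(-496)) - c(b(47)) = 5*(115 - 1*(-496)) - √(661 + (-11 + 47²)²) = 5*(115 + 496) - √(661 + (-11 + 2209)²) = 5*611 - √(661 + 2198²) = 3055 - √(661 + 4831204) = 3055 - √4831865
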